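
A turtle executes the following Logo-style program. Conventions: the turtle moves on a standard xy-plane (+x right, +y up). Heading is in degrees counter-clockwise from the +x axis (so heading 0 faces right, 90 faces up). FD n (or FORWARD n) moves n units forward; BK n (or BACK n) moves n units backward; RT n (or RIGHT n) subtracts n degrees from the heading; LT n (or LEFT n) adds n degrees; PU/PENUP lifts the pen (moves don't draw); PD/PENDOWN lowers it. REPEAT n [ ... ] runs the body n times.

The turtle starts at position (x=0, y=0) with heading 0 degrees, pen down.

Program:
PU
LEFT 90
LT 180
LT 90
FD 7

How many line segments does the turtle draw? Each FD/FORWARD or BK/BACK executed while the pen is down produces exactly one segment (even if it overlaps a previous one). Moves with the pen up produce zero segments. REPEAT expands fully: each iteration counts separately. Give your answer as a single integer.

Answer: 0

Derivation:
Executing turtle program step by step:
Start: pos=(0,0), heading=0, pen down
PU: pen up
LT 90: heading 0 -> 90
LT 180: heading 90 -> 270
LT 90: heading 270 -> 0
FD 7: (0,0) -> (7,0) [heading=0, move]
Final: pos=(7,0), heading=0, 0 segment(s) drawn
Segments drawn: 0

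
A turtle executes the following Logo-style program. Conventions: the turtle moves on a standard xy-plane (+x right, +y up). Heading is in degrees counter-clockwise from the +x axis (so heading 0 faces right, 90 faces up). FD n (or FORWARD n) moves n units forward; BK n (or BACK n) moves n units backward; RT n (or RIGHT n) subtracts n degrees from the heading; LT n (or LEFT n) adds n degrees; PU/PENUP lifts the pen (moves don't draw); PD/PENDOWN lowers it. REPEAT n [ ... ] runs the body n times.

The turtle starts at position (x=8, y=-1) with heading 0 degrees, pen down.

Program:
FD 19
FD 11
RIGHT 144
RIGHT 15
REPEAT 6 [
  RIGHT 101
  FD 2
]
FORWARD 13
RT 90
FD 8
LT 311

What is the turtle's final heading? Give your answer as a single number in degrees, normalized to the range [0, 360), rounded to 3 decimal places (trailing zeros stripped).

Answer: 176

Derivation:
Executing turtle program step by step:
Start: pos=(8,-1), heading=0, pen down
FD 19: (8,-1) -> (27,-1) [heading=0, draw]
FD 11: (27,-1) -> (38,-1) [heading=0, draw]
RT 144: heading 0 -> 216
RT 15: heading 216 -> 201
REPEAT 6 [
  -- iteration 1/6 --
  RT 101: heading 201 -> 100
  FD 2: (38,-1) -> (37.653,0.97) [heading=100, draw]
  -- iteration 2/6 --
  RT 101: heading 100 -> 359
  FD 2: (37.653,0.97) -> (39.652,0.935) [heading=359, draw]
  -- iteration 3/6 --
  RT 101: heading 359 -> 258
  FD 2: (39.652,0.935) -> (39.237,-1.022) [heading=258, draw]
  -- iteration 4/6 --
  RT 101: heading 258 -> 157
  FD 2: (39.237,-1.022) -> (37.396,-0.24) [heading=157, draw]
  -- iteration 5/6 --
  RT 101: heading 157 -> 56
  FD 2: (37.396,-0.24) -> (38.514,1.418) [heading=56, draw]
  -- iteration 6/6 --
  RT 101: heading 56 -> 315
  FD 2: (38.514,1.418) -> (39.928,0.004) [heading=315, draw]
]
FD 13: (39.928,0.004) -> (49.121,-9.189) [heading=315, draw]
RT 90: heading 315 -> 225
FD 8: (49.121,-9.189) -> (43.464,-14.846) [heading=225, draw]
LT 311: heading 225 -> 176
Final: pos=(43.464,-14.846), heading=176, 10 segment(s) drawn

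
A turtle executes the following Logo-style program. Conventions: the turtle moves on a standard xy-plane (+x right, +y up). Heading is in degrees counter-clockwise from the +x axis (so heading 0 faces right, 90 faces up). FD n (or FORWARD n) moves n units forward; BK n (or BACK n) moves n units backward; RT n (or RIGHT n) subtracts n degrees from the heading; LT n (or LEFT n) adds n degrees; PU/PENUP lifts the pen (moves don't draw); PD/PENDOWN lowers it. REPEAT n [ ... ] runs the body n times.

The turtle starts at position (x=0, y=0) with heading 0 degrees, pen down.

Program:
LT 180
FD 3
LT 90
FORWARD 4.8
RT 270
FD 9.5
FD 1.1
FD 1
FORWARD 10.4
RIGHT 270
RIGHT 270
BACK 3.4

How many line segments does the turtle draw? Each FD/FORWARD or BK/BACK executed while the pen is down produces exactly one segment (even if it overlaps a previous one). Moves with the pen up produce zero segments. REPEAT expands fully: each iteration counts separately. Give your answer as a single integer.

Executing turtle program step by step:
Start: pos=(0,0), heading=0, pen down
LT 180: heading 0 -> 180
FD 3: (0,0) -> (-3,0) [heading=180, draw]
LT 90: heading 180 -> 270
FD 4.8: (-3,0) -> (-3,-4.8) [heading=270, draw]
RT 270: heading 270 -> 0
FD 9.5: (-3,-4.8) -> (6.5,-4.8) [heading=0, draw]
FD 1.1: (6.5,-4.8) -> (7.6,-4.8) [heading=0, draw]
FD 1: (7.6,-4.8) -> (8.6,-4.8) [heading=0, draw]
FD 10.4: (8.6,-4.8) -> (19,-4.8) [heading=0, draw]
RT 270: heading 0 -> 90
RT 270: heading 90 -> 180
BK 3.4: (19,-4.8) -> (22.4,-4.8) [heading=180, draw]
Final: pos=(22.4,-4.8), heading=180, 7 segment(s) drawn
Segments drawn: 7

Answer: 7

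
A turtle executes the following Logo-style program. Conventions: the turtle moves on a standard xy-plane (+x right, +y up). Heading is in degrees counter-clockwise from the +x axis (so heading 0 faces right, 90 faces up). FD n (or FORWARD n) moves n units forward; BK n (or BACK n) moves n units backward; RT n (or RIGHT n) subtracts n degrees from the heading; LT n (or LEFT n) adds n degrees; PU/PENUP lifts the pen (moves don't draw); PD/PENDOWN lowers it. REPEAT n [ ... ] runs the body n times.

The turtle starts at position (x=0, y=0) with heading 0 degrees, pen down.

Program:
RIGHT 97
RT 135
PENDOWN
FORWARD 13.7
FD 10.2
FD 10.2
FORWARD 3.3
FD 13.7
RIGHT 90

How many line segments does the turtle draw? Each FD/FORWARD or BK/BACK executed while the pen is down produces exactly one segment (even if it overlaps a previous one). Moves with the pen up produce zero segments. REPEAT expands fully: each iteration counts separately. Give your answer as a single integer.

Answer: 5

Derivation:
Executing turtle program step by step:
Start: pos=(0,0), heading=0, pen down
RT 97: heading 0 -> 263
RT 135: heading 263 -> 128
PD: pen down
FD 13.7: (0,0) -> (-8.435,10.796) [heading=128, draw]
FD 10.2: (-8.435,10.796) -> (-14.714,18.833) [heading=128, draw]
FD 10.2: (-14.714,18.833) -> (-20.994,26.871) [heading=128, draw]
FD 3.3: (-20.994,26.871) -> (-23.026,29.472) [heading=128, draw]
FD 13.7: (-23.026,29.472) -> (-31.46,40.267) [heading=128, draw]
RT 90: heading 128 -> 38
Final: pos=(-31.46,40.267), heading=38, 5 segment(s) drawn
Segments drawn: 5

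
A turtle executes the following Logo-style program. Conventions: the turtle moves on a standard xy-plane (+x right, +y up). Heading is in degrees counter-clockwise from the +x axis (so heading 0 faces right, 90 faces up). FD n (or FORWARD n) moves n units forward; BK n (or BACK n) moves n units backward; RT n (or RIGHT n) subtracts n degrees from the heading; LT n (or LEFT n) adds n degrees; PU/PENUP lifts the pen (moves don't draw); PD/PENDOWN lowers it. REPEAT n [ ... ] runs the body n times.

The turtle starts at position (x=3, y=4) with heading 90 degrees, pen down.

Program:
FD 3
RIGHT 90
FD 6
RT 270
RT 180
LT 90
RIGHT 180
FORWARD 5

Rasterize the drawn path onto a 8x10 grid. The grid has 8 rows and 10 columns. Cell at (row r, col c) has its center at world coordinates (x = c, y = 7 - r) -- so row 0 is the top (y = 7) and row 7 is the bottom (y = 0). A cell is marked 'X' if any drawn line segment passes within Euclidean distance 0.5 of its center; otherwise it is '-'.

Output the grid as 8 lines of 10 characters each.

Answer: ---XXXXXXX
---X------
---X------
---X------
----------
----------
----------
----------

Derivation:
Segment 0: (3,4) -> (3,7)
Segment 1: (3,7) -> (9,7)
Segment 2: (9,7) -> (4,7)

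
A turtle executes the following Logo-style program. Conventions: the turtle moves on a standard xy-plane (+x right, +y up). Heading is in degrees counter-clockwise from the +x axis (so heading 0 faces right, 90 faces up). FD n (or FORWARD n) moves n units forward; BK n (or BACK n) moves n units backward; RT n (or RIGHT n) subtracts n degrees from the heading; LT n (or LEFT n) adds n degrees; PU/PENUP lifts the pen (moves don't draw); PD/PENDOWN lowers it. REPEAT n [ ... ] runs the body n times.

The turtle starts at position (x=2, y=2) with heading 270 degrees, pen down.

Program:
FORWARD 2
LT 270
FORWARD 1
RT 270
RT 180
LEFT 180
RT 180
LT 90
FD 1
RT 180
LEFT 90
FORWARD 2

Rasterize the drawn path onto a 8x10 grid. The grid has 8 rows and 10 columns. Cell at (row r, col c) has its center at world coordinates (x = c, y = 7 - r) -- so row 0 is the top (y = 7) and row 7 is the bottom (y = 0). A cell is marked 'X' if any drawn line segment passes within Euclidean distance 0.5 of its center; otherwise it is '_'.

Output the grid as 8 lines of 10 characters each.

Answer: __________
__________
__________
__________
__________
X_X_______
X_X_______
XXX_______

Derivation:
Segment 0: (2,2) -> (2,0)
Segment 1: (2,0) -> (1,0)
Segment 2: (1,0) -> (-0,0)
Segment 3: (-0,0) -> (-0,2)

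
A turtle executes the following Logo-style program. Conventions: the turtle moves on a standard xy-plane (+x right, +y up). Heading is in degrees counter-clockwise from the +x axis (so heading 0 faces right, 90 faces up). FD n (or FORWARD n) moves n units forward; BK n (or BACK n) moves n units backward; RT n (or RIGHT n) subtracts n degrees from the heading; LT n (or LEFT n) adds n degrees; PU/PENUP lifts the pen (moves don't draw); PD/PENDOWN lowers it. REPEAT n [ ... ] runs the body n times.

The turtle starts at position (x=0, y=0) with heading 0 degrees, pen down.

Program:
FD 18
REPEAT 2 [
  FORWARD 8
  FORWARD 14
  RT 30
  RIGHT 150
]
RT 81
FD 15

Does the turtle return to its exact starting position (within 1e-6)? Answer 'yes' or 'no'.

Executing turtle program step by step:
Start: pos=(0,0), heading=0, pen down
FD 18: (0,0) -> (18,0) [heading=0, draw]
REPEAT 2 [
  -- iteration 1/2 --
  FD 8: (18,0) -> (26,0) [heading=0, draw]
  FD 14: (26,0) -> (40,0) [heading=0, draw]
  RT 30: heading 0 -> 330
  RT 150: heading 330 -> 180
  -- iteration 2/2 --
  FD 8: (40,0) -> (32,0) [heading=180, draw]
  FD 14: (32,0) -> (18,0) [heading=180, draw]
  RT 30: heading 180 -> 150
  RT 150: heading 150 -> 0
]
RT 81: heading 0 -> 279
FD 15: (18,0) -> (20.347,-14.815) [heading=279, draw]
Final: pos=(20.347,-14.815), heading=279, 6 segment(s) drawn

Start position: (0, 0)
Final position: (20.347, -14.815)
Distance = 25.169; >= 1e-6 -> NOT closed

Answer: no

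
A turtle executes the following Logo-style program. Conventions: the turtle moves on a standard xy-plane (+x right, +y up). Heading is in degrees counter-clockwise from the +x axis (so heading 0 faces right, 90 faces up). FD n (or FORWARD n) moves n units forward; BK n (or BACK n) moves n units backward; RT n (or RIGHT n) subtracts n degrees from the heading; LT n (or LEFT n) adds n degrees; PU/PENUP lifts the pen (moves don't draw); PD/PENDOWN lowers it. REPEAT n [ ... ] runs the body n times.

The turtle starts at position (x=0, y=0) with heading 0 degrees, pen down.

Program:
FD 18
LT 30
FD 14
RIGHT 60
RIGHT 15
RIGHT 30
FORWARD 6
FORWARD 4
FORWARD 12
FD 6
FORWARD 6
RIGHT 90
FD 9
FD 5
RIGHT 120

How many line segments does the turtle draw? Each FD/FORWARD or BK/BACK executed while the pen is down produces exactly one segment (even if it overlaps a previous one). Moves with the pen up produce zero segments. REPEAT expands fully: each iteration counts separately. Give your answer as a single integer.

Answer: 9

Derivation:
Executing turtle program step by step:
Start: pos=(0,0), heading=0, pen down
FD 18: (0,0) -> (18,0) [heading=0, draw]
LT 30: heading 0 -> 30
FD 14: (18,0) -> (30.124,7) [heading=30, draw]
RT 60: heading 30 -> 330
RT 15: heading 330 -> 315
RT 30: heading 315 -> 285
FD 6: (30.124,7) -> (31.677,1.204) [heading=285, draw]
FD 4: (31.677,1.204) -> (32.713,-2.659) [heading=285, draw]
FD 12: (32.713,-2.659) -> (35.818,-14.25) [heading=285, draw]
FD 6: (35.818,-14.25) -> (37.371,-20.046) [heading=285, draw]
FD 6: (37.371,-20.046) -> (38.924,-25.841) [heading=285, draw]
RT 90: heading 285 -> 195
FD 9: (38.924,-25.841) -> (30.231,-28.171) [heading=195, draw]
FD 5: (30.231,-28.171) -> (25.401,-29.465) [heading=195, draw]
RT 120: heading 195 -> 75
Final: pos=(25.401,-29.465), heading=75, 9 segment(s) drawn
Segments drawn: 9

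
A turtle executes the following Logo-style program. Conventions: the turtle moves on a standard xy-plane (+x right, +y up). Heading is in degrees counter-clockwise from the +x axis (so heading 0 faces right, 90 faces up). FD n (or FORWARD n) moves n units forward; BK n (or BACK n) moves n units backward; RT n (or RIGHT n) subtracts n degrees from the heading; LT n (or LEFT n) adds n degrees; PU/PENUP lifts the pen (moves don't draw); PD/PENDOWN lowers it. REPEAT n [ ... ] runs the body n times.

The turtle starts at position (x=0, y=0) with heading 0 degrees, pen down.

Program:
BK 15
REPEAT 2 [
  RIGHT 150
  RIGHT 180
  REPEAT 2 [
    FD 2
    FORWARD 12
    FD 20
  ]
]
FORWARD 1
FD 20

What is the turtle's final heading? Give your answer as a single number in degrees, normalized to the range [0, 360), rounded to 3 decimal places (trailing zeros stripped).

Executing turtle program step by step:
Start: pos=(0,0), heading=0, pen down
BK 15: (0,0) -> (-15,0) [heading=0, draw]
REPEAT 2 [
  -- iteration 1/2 --
  RT 150: heading 0 -> 210
  RT 180: heading 210 -> 30
  REPEAT 2 [
    -- iteration 1/2 --
    FD 2: (-15,0) -> (-13.268,1) [heading=30, draw]
    FD 12: (-13.268,1) -> (-2.876,7) [heading=30, draw]
    FD 20: (-2.876,7) -> (14.445,17) [heading=30, draw]
    -- iteration 2/2 --
    FD 2: (14.445,17) -> (16.177,18) [heading=30, draw]
    FD 12: (16.177,18) -> (26.569,24) [heading=30, draw]
    FD 20: (26.569,24) -> (43.89,34) [heading=30, draw]
  ]
  -- iteration 2/2 --
  RT 150: heading 30 -> 240
  RT 180: heading 240 -> 60
  REPEAT 2 [
    -- iteration 1/2 --
    FD 2: (43.89,34) -> (44.89,35.732) [heading=60, draw]
    FD 12: (44.89,35.732) -> (50.89,46.124) [heading=60, draw]
    FD 20: (50.89,46.124) -> (60.89,63.445) [heading=60, draw]
    -- iteration 2/2 --
    FD 2: (60.89,63.445) -> (61.89,65.177) [heading=60, draw]
    FD 12: (61.89,65.177) -> (67.89,75.569) [heading=60, draw]
    FD 20: (67.89,75.569) -> (77.89,92.89) [heading=60, draw]
  ]
]
FD 1: (77.89,92.89) -> (78.39,93.756) [heading=60, draw]
FD 20: (78.39,93.756) -> (88.39,111.076) [heading=60, draw]
Final: pos=(88.39,111.076), heading=60, 15 segment(s) drawn

Answer: 60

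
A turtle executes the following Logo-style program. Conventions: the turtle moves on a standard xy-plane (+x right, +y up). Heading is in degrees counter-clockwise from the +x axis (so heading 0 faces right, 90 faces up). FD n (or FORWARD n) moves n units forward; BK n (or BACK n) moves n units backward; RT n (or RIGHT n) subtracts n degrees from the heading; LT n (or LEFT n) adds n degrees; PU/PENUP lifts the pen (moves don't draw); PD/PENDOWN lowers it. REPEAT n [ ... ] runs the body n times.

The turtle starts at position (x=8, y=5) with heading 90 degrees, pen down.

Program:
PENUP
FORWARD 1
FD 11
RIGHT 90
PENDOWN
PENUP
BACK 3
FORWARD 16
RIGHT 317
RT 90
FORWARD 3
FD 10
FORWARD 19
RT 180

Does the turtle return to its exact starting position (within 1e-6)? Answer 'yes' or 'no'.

Answer: no

Derivation:
Executing turtle program step by step:
Start: pos=(8,5), heading=90, pen down
PU: pen up
FD 1: (8,5) -> (8,6) [heading=90, move]
FD 11: (8,6) -> (8,17) [heading=90, move]
RT 90: heading 90 -> 0
PD: pen down
PU: pen up
BK 3: (8,17) -> (5,17) [heading=0, move]
FD 16: (5,17) -> (21,17) [heading=0, move]
RT 317: heading 0 -> 43
RT 90: heading 43 -> 313
FD 3: (21,17) -> (23.046,14.806) [heading=313, move]
FD 10: (23.046,14.806) -> (29.866,7.492) [heading=313, move]
FD 19: (29.866,7.492) -> (42.824,-6.403) [heading=313, move]
RT 180: heading 313 -> 133
Final: pos=(42.824,-6.403), heading=133, 0 segment(s) drawn

Start position: (8, 5)
Final position: (42.824, -6.403)
Distance = 36.643; >= 1e-6 -> NOT closed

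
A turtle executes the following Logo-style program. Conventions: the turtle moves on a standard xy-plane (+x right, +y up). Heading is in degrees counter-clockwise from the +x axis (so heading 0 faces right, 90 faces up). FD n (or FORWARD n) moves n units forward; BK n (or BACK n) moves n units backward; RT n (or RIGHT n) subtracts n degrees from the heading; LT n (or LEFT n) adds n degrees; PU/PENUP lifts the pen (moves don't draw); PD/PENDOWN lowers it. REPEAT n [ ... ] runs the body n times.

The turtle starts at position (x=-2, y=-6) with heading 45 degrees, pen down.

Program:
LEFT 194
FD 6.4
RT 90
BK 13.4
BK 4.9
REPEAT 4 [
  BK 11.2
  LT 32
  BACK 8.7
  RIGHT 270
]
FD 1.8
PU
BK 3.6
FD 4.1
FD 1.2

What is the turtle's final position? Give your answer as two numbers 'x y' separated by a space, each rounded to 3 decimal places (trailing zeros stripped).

Executing turtle program step by step:
Start: pos=(-2,-6), heading=45, pen down
LT 194: heading 45 -> 239
FD 6.4: (-2,-6) -> (-5.296,-11.486) [heading=239, draw]
RT 90: heading 239 -> 149
BK 13.4: (-5.296,-11.486) -> (6.19,-18.387) [heading=149, draw]
BK 4.9: (6.19,-18.387) -> (10.39,-20.911) [heading=149, draw]
REPEAT 4 [
  -- iteration 1/4 --
  BK 11.2: (10.39,-20.911) -> (19.99,-26.679) [heading=149, draw]
  LT 32: heading 149 -> 181
  BK 8.7: (19.99,-26.679) -> (28.689,-26.528) [heading=181, draw]
  RT 270: heading 181 -> 271
  -- iteration 2/4 --
  BK 11.2: (28.689,-26.528) -> (28.493,-15.329) [heading=271, draw]
  LT 32: heading 271 -> 303
  BK 8.7: (28.493,-15.329) -> (23.755,-8.033) [heading=303, draw]
  RT 270: heading 303 -> 33
  -- iteration 3/4 --
  BK 11.2: (23.755,-8.033) -> (14.362,-14.133) [heading=33, draw]
  LT 32: heading 33 -> 65
  BK 8.7: (14.362,-14.133) -> (10.685,-22.018) [heading=65, draw]
  RT 270: heading 65 -> 155
  -- iteration 4/4 --
  BK 11.2: (10.685,-22.018) -> (20.836,-26.751) [heading=155, draw]
  LT 32: heading 155 -> 187
  BK 8.7: (20.836,-26.751) -> (29.471,-25.691) [heading=187, draw]
  RT 270: heading 187 -> 277
]
FD 1.8: (29.471,-25.691) -> (29.69,-27.477) [heading=277, draw]
PU: pen up
BK 3.6: (29.69,-27.477) -> (29.252,-23.904) [heading=277, move]
FD 4.1: (29.252,-23.904) -> (29.751,-27.974) [heading=277, move]
FD 1.2: (29.751,-27.974) -> (29.897,-29.165) [heading=277, move]
Final: pos=(29.897,-29.165), heading=277, 12 segment(s) drawn

Answer: 29.897 -29.165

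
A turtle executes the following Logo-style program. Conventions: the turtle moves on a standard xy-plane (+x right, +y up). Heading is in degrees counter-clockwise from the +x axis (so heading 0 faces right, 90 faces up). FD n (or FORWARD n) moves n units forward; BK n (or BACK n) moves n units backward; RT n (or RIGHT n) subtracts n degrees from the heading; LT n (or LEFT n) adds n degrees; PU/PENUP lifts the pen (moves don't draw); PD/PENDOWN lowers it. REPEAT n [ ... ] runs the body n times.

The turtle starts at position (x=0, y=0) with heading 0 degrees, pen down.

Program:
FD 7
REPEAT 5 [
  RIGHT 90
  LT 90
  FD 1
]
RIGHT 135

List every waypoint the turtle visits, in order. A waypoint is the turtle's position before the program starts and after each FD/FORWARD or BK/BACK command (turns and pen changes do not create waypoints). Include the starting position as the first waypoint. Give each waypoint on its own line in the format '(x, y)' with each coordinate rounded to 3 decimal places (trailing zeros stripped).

Answer: (0, 0)
(7, 0)
(8, 0)
(9, 0)
(10, 0)
(11, 0)
(12, 0)

Derivation:
Executing turtle program step by step:
Start: pos=(0,0), heading=0, pen down
FD 7: (0,0) -> (7,0) [heading=0, draw]
REPEAT 5 [
  -- iteration 1/5 --
  RT 90: heading 0 -> 270
  LT 90: heading 270 -> 0
  FD 1: (7,0) -> (8,0) [heading=0, draw]
  -- iteration 2/5 --
  RT 90: heading 0 -> 270
  LT 90: heading 270 -> 0
  FD 1: (8,0) -> (9,0) [heading=0, draw]
  -- iteration 3/5 --
  RT 90: heading 0 -> 270
  LT 90: heading 270 -> 0
  FD 1: (9,0) -> (10,0) [heading=0, draw]
  -- iteration 4/5 --
  RT 90: heading 0 -> 270
  LT 90: heading 270 -> 0
  FD 1: (10,0) -> (11,0) [heading=0, draw]
  -- iteration 5/5 --
  RT 90: heading 0 -> 270
  LT 90: heading 270 -> 0
  FD 1: (11,0) -> (12,0) [heading=0, draw]
]
RT 135: heading 0 -> 225
Final: pos=(12,0), heading=225, 6 segment(s) drawn
Waypoints (7 total):
(0, 0)
(7, 0)
(8, 0)
(9, 0)
(10, 0)
(11, 0)
(12, 0)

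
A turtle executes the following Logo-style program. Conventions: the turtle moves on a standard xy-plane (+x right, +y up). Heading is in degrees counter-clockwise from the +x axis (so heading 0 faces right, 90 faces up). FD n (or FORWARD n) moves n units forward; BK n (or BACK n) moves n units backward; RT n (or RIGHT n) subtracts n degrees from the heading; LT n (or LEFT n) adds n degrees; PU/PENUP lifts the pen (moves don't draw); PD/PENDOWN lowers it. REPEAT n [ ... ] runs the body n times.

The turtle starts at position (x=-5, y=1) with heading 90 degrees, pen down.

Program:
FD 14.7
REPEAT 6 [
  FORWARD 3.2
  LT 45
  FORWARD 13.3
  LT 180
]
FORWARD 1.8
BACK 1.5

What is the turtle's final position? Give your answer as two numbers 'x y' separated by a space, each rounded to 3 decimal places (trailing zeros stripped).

Executing turtle program step by step:
Start: pos=(-5,1), heading=90, pen down
FD 14.7: (-5,1) -> (-5,15.7) [heading=90, draw]
REPEAT 6 [
  -- iteration 1/6 --
  FD 3.2: (-5,15.7) -> (-5,18.9) [heading=90, draw]
  LT 45: heading 90 -> 135
  FD 13.3: (-5,18.9) -> (-14.405,28.305) [heading=135, draw]
  LT 180: heading 135 -> 315
  -- iteration 2/6 --
  FD 3.2: (-14.405,28.305) -> (-12.142,26.042) [heading=315, draw]
  LT 45: heading 315 -> 0
  FD 13.3: (-12.142,26.042) -> (1.158,26.042) [heading=0, draw]
  LT 180: heading 0 -> 180
  -- iteration 3/6 --
  FD 3.2: (1.158,26.042) -> (-2.042,26.042) [heading=180, draw]
  LT 45: heading 180 -> 225
  FD 13.3: (-2.042,26.042) -> (-11.446,16.637) [heading=225, draw]
  LT 180: heading 225 -> 45
  -- iteration 4/6 --
  FD 3.2: (-11.446,16.637) -> (-9.184,18.9) [heading=45, draw]
  LT 45: heading 45 -> 90
  FD 13.3: (-9.184,18.9) -> (-9.184,32.2) [heading=90, draw]
  LT 180: heading 90 -> 270
  -- iteration 5/6 --
  FD 3.2: (-9.184,32.2) -> (-9.184,29) [heading=270, draw]
  LT 45: heading 270 -> 315
  FD 13.3: (-9.184,29) -> (0.221,19.595) [heading=315, draw]
  LT 180: heading 315 -> 135
  -- iteration 6/6 --
  FD 3.2: (0.221,19.595) -> (-2.042,21.858) [heading=135, draw]
  LT 45: heading 135 -> 180
  FD 13.3: (-2.042,21.858) -> (-15.342,21.858) [heading=180, draw]
  LT 180: heading 180 -> 0
]
FD 1.8: (-15.342,21.858) -> (-13.542,21.858) [heading=0, draw]
BK 1.5: (-13.542,21.858) -> (-15.042,21.858) [heading=0, draw]
Final: pos=(-15.042,21.858), heading=0, 15 segment(s) drawn

Answer: -15.042 21.858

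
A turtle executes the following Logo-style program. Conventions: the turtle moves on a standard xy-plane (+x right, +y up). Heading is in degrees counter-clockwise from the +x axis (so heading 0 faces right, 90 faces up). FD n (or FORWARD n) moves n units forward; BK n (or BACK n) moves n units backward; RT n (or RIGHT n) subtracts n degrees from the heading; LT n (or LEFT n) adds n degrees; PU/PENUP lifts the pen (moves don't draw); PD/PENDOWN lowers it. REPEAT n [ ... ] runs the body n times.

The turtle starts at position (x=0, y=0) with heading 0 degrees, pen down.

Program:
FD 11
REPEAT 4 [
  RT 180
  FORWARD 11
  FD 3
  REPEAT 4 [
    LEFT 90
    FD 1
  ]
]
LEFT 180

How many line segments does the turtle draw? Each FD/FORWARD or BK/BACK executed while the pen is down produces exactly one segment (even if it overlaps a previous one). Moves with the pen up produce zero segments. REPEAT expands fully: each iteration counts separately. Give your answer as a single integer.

Executing turtle program step by step:
Start: pos=(0,0), heading=0, pen down
FD 11: (0,0) -> (11,0) [heading=0, draw]
REPEAT 4 [
  -- iteration 1/4 --
  RT 180: heading 0 -> 180
  FD 11: (11,0) -> (0,0) [heading=180, draw]
  FD 3: (0,0) -> (-3,0) [heading=180, draw]
  REPEAT 4 [
    -- iteration 1/4 --
    LT 90: heading 180 -> 270
    FD 1: (-3,0) -> (-3,-1) [heading=270, draw]
    -- iteration 2/4 --
    LT 90: heading 270 -> 0
    FD 1: (-3,-1) -> (-2,-1) [heading=0, draw]
    -- iteration 3/4 --
    LT 90: heading 0 -> 90
    FD 1: (-2,-1) -> (-2,0) [heading=90, draw]
    -- iteration 4/4 --
    LT 90: heading 90 -> 180
    FD 1: (-2,0) -> (-3,0) [heading=180, draw]
  ]
  -- iteration 2/4 --
  RT 180: heading 180 -> 0
  FD 11: (-3,0) -> (8,0) [heading=0, draw]
  FD 3: (8,0) -> (11,0) [heading=0, draw]
  REPEAT 4 [
    -- iteration 1/4 --
    LT 90: heading 0 -> 90
    FD 1: (11,0) -> (11,1) [heading=90, draw]
    -- iteration 2/4 --
    LT 90: heading 90 -> 180
    FD 1: (11,1) -> (10,1) [heading=180, draw]
    -- iteration 3/4 --
    LT 90: heading 180 -> 270
    FD 1: (10,1) -> (10,0) [heading=270, draw]
    -- iteration 4/4 --
    LT 90: heading 270 -> 0
    FD 1: (10,0) -> (11,0) [heading=0, draw]
  ]
  -- iteration 3/4 --
  RT 180: heading 0 -> 180
  FD 11: (11,0) -> (0,0) [heading=180, draw]
  FD 3: (0,0) -> (-3,0) [heading=180, draw]
  REPEAT 4 [
    -- iteration 1/4 --
    LT 90: heading 180 -> 270
    FD 1: (-3,0) -> (-3,-1) [heading=270, draw]
    -- iteration 2/4 --
    LT 90: heading 270 -> 0
    FD 1: (-3,-1) -> (-2,-1) [heading=0, draw]
    -- iteration 3/4 --
    LT 90: heading 0 -> 90
    FD 1: (-2,-1) -> (-2,0) [heading=90, draw]
    -- iteration 4/4 --
    LT 90: heading 90 -> 180
    FD 1: (-2,0) -> (-3,0) [heading=180, draw]
  ]
  -- iteration 4/4 --
  RT 180: heading 180 -> 0
  FD 11: (-3,0) -> (8,0) [heading=0, draw]
  FD 3: (8,0) -> (11,0) [heading=0, draw]
  REPEAT 4 [
    -- iteration 1/4 --
    LT 90: heading 0 -> 90
    FD 1: (11,0) -> (11,1) [heading=90, draw]
    -- iteration 2/4 --
    LT 90: heading 90 -> 180
    FD 1: (11,1) -> (10,1) [heading=180, draw]
    -- iteration 3/4 --
    LT 90: heading 180 -> 270
    FD 1: (10,1) -> (10,0) [heading=270, draw]
    -- iteration 4/4 --
    LT 90: heading 270 -> 0
    FD 1: (10,0) -> (11,0) [heading=0, draw]
  ]
]
LT 180: heading 0 -> 180
Final: pos=(11,0), heading=180, 25 segment(s) drawn
Segments drawn: 25

Answer: 25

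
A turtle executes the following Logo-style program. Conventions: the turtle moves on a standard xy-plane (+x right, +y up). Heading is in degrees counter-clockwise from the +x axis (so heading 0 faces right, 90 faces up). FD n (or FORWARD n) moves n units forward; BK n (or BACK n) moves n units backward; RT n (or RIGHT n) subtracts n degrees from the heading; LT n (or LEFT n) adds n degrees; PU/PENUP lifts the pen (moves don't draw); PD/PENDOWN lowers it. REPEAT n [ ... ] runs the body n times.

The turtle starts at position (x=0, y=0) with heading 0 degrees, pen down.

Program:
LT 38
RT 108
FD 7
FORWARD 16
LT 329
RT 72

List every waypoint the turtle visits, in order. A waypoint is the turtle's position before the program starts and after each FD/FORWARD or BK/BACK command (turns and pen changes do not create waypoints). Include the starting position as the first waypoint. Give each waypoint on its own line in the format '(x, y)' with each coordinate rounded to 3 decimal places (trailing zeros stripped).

Executing turtle program step by step:
Start: pos=(0,0), heading=0, pen down
LT 38: heading 0 -> 38
RT 108: heading 38 -> 290
FD 7: (0,0) -> (2.394,-6.578) [heading=290, draw]
FD 16: (2.394,-6.578) -> (7.866,-21.613) [heading=290, draw]
LT 329: heading 290 -> 259
RT 72: heading 259 -> 187
Final: pos=(7.866,-21.613), heading=187, 2 segment(s) drawn
Waypoints (3 total):
(0, 0)
(2.394, -6.578)
(7.866, -21.613)

Answer: (0, 0)
(2.394, -6.578)
(7.866, -21.613)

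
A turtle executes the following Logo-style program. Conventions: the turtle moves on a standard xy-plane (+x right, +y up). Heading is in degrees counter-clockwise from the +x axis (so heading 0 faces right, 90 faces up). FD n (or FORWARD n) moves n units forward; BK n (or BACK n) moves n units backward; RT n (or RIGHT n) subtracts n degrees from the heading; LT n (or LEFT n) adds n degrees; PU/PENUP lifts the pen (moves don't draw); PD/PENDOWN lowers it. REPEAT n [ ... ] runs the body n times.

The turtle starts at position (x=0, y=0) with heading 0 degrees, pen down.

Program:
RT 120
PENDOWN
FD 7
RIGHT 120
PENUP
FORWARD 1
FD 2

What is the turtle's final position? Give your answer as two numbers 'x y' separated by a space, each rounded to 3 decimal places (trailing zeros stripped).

Answer: -5 -3.464

Derivation:
Executing turtle program step by step:
Start: pos=(0,0), heading=0, pen down
RT 120: heading 0 -> 240
PD: pen down
FD 7: (0,0) -> (-3.5,-6.062) [heading=240, draw]
RT 120: heading 240 -> 120
PU: pen up
FD 1: (-3.5,-6.062) -> (-4,-5.196) [heading=120, move]
FD 2: (-4,-5.196) -> (-5,-3.464) [heading=120, move]
Final: pos=(-5,-3.464), heading=120, 1 segment(s) drawn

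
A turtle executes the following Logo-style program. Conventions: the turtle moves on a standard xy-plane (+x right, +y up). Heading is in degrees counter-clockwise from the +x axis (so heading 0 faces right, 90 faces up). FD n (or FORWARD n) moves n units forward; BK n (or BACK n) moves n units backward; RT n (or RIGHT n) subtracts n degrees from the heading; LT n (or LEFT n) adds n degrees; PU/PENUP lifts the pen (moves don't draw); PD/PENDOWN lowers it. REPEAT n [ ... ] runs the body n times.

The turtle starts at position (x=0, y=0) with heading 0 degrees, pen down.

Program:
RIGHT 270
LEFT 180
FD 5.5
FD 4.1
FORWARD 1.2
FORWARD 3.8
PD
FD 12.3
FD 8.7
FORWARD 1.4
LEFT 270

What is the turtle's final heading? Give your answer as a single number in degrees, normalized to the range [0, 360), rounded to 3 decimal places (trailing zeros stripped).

Answer: 180

Derivation:
Executing turtle program step by step:
Start: pos=(0,0), heading=0, pen down
RT 270: heading 0 -> 90
LT 180: heading 90 -> 270
FD 5.5: (0,0) -> (0,-5.5) [heading=270, draw]
FD 4.1: (0,-5.5) -> (0,-9.6) [heading=270, draw]
FD 1.2: (0,-9.6) -> (0,-10.8) [heading=270, draw]
FD 3.8: (0,-10.8) -> (0,-14.6) [heading=270, draw]
PD: pen down
FD 12.3: (0,-14.6) -> (0,-26.9) [heading=270, draw]
FD 8.7: (0,-26.9) -> (0,-35.6) [heading=270, draw]
FD 1.4: (0,-35.6) -> (0,-37) [heading=270, draw]
LT 270: heading 270 -> 180
Final: pos=(0,-37), heading=180, 7 segment(s) drawn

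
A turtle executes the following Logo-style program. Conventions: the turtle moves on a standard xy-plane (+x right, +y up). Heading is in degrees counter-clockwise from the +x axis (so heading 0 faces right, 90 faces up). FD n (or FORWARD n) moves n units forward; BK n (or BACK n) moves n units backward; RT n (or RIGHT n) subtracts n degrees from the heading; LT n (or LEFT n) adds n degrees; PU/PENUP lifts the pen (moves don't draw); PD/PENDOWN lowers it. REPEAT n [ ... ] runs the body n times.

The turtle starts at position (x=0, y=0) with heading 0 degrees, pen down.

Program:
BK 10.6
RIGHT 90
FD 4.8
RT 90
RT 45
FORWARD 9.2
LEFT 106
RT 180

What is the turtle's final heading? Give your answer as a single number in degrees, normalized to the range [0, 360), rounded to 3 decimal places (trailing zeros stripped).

Executing turtle program step by step:
Start: pos=(0,0), heading=0, pen down
BK 10.6: (0,0) -> (-10.6,0) [heading=0, draw]
RT 90: heading 0 -> 270
FD 4.8: (-10.6,0) -> (-10.6,-4.8) [heading=270, draw]
RT 90: heading 270 -> 180
RT 45: heading 180 -> 135
FD 9.2: (-10.6,-4.8) -> (-17.105,1.705) [heading=135, draw]
LT 106: heading 135 -> 241
RT 180: heading 241 -> 61
Final: pos=(-17.105,1.705), heading=61, 3 segment(s) drawn

Answer: 61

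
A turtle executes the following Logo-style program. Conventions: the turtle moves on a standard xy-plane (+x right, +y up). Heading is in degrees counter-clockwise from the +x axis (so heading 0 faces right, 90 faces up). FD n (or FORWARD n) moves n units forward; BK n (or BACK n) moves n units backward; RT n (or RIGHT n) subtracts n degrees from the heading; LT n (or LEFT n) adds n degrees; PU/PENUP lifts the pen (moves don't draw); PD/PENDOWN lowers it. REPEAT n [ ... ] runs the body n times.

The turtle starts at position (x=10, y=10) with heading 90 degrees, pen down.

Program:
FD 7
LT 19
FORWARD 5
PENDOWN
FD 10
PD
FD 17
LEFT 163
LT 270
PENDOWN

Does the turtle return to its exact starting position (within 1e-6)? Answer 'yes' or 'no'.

Executing turtle program step by step:
Start: pos=(10,10), heading=90, pen down
FD 7: (10,10) -> (10,17) [heading=90, draw]
LT 19: heading 90 -> 109
FD 5: (10,17) -> (8.372,21.728) [heading=109, draw]
PD: pen down
FD 10: (8.372,21.728) -> (5.116,31.183) [heading=109, draw]
PD: pen down
FD 17: (5.116,31.183) -> (-0.418,47.257) [heading=109, draw]
LT 163: heading 109 -> 272
LT 270: heading 272 -> 182
PD: pen down
Final: pos=(-0.418,47.257), heading=182, 4 segment(s) drawn

Start position: (10, 10)
Final position: (-0.418, 47.257)
Distance = 38.686; >= 1e-6 -> NOT closed

Answer: no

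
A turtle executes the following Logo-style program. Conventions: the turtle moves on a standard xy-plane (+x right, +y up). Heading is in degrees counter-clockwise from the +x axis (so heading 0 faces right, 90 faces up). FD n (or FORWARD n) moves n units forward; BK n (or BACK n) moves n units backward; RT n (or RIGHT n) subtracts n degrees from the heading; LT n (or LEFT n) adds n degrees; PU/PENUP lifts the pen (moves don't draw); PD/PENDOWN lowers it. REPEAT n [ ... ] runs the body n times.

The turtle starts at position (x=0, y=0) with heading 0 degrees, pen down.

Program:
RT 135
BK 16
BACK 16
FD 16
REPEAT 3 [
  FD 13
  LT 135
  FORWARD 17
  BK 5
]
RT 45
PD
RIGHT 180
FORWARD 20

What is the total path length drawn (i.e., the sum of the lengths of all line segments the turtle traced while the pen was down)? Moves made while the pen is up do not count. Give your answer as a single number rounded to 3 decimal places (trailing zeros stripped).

Executing turtle program step by step:
Start: pos=(0,0), heading=0, pen down
RT 135: heading 0 -> 225
BK 16: (0,0) -> (11.314,11.314) [heading=225, draw]
BK 16: (11.314,11.314) -> (22.627,22.627) [heading=225, draw]
FD 16: (22.627,22.627) -> (11.314,11.314) [heading=225, draw]
REPEAT 3 [
  -- iteration 1/3 --
  FD 13: (11.314,11.314) -> (2.121,2.121) [heading=225, draw]
  LT 135: heading 225 -> 0
  FD 17: (2.121,2.121) -> (19.121,2.121) [heading=0, draw]
  BK 5: (19.121,2.121) -> (14.121,2.121) [heading=0, draw]
  -- iteration 2/3 --
  FD 13: (14.121,2.121) -> (27.121,2.121) [heading=0, draw]
  LT 135: heading 0 -> 135
  FD 17: (27.121,2.121) -> (15.101,14.142) [heading=135, draw]
  BK 5: (15.101,14.142) -> (18.636,10.607) [heading=135, draw]
  -- iteration 3/3 --
  FD 13: (18.636,10.607) -> (9.444,19.799) [heading=135, draw]
  LT 135: heading 135 -> 270
  FD 17: (9.444,19.799) -> (9.444,2.799) [heading=270, draw]
  BK 5: (9.444,2.799) -> (9.444,7.799) [heading=270, draw]
]
RT 45: heading 270 -> 225
PD: pen down
RT 180: heading 225 -> 45
FD 20: (9.444,7.799) -> (23.586,21.941) [heading=45, draw]
Final: pos=(23.586,21.941), heading=45, 13 segment(s) drawn

Segment lengths:
  seg 1: (0,0) -> (11.314,11.314), length = 16
  seg 2: (11.314,11.314) -> (22.627,22.627), length = 16
  seg 3: (22.627,22.627) -> (11.314,11.314), length = 16
  seg 4: (11.314,11.314) -> (2.121,2.121), length = 13
  seg 5: (2.121,2.121) -> (19.121,2.121), length = 17
  seg 6: (19.121,2.121) -> (14.121,2.121), length = 5
  seg 7: (14.121,2.121) -> (27.121,2.121), length = 13
  seg 8: (27.121,2.121) -> (15.101,14.142), length = 17
  seg 9: (15.101,14.142) -> (18.636,10.607), length = 5
  seg 10: (18.636,10.607) -> (9.444,19.799), length = 13
  seg 11: (9.444,19.799) -> (9.444,2.799), length = 17
  seg 12: (9.444,2.799) -> (9.444,7.799), length = 5
  seg 13: (9.444,7.799) -> (23.586,21.941), length = 20
Total = 173

Answer: 173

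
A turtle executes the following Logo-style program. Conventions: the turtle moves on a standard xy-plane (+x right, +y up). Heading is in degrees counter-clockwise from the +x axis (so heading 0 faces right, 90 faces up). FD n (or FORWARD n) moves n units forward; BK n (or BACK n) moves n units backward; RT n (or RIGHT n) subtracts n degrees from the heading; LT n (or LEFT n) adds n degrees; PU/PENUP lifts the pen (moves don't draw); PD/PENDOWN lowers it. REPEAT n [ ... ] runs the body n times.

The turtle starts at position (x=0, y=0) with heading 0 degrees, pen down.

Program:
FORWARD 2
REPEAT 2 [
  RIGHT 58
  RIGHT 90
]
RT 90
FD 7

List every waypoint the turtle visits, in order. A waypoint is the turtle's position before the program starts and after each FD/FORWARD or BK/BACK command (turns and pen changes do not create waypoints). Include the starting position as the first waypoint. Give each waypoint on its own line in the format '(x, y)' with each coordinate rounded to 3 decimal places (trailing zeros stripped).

Answer: (0, 0)
(2, 0)
(8.292, -3.069)

Derivation:
Executing turtle program step by step:
Start: pos=(0,0), heading=0, pen down
FD 2: (0,0) -> (2,0) [heading=0, draw]
REPEAT 2 [
  -- iteration 1/2 --
  RT 58: heading 0 -> 302
  RT 90: heading 302 -> 212
  -- iteration 2/2 --
  RT 58: heading 212 -> 154
  RT 90: heading 154 -> 64
]
RT 90: heading 64 -> 334
FD 7: (2,0) -> (8.292,-3.069) [heading=334, draw]
Final: pos=(8.292,-3.069), heading=334, 2 segment(s) drawn
Waypoints (3 total):
(0, 0)
(2, 0)
(8.292, -3.069)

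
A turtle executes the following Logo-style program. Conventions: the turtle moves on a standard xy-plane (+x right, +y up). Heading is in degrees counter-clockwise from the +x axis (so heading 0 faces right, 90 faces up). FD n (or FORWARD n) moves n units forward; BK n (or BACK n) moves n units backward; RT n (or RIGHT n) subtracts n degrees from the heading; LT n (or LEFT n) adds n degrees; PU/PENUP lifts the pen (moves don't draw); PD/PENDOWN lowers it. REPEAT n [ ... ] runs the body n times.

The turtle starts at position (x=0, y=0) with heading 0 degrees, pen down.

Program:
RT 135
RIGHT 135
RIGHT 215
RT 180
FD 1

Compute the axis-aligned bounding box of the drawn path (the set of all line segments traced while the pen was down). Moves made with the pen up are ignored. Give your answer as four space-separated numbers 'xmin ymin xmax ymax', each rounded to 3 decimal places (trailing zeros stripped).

Executing turtle program step by step:
Start: pos=(0,0), heading=0, pen down
RT 135: heading 0 -> 225
RT 135: heading 225 -> 90
RT 215: heading 90 -> 235
RT 180: heading 235 -> 55
FD 1: (0,0) -> (0.574,0.819) [heading=55, draw]
Final: pos=(0.574,0.819), heading=55, 1 segment(s) drawn

Segment endpoints: x in {0, 0.574}, y in {0, 0.819}
xmin=0, ymin=0, xmax=0.574, ymax=0.819

Answer: 0 0 0.574 0.819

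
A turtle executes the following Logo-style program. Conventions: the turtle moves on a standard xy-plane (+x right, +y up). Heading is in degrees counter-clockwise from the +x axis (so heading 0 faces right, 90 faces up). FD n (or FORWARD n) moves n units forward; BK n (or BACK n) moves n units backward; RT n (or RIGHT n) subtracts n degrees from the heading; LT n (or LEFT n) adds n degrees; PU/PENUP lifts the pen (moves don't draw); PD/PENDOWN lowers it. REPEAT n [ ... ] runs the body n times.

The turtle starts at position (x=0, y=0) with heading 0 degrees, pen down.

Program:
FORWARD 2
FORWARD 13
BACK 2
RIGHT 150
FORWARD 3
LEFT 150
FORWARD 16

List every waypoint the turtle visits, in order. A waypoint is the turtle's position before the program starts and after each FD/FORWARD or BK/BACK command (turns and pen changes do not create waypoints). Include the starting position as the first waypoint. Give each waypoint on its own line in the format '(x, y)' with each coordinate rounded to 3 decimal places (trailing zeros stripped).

Executing turtle program step by step:
Start: pos=(0,0), heading=0, pen down
FD 2: (0,0) -> (2,0) [heading=0, draw]
FD 13: (2,0) -> (15,0) [heading=0, draw]
BK 2: (15,0) -> (13,0) [heading=0, draw]
RT 150: heading 0 -> 210
FD 3: (13,0) -> (10.402,-1.5) [heading=210, draw]
LT 150: heading 210 -> 0
FD 16: (10.402,-1.5) -> (26.402,-1.5) [heading=0, draw]
Final: pos=(26.402,-1.5), heading=0, 5 segment(s) drawn
Waypoints (6 total):
(0, 0)
(2, 0)
(15, 0)
(13, 0)
(10.402, -1.5)
(26.402, -1.5)

Answer: (0, 0)
(2, 0)
(15, 0)
(13, 0)
(10.402, -1.5)
(26.402, -1.5)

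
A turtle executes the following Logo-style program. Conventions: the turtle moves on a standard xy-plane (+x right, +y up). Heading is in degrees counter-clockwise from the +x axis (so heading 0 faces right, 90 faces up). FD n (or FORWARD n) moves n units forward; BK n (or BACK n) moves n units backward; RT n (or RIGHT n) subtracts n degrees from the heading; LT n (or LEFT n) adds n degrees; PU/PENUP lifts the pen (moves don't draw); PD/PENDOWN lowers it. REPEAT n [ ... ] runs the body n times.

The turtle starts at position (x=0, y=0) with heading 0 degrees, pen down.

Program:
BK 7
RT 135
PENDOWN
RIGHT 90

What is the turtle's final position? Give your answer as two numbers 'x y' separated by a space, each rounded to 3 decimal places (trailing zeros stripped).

Executing turtle program step by step:
Start: pos=(0,0), heading=0, pen down
BK 7: (0,0) -> (-7,0) [heading=0, draw]
RT 135: heading 0 -> 225
PD: pen down
RT 90: heading 225 -> 135
Final: pos=(-7,0), heading=135, 1 segment(s) drawn

Answer: -7 0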